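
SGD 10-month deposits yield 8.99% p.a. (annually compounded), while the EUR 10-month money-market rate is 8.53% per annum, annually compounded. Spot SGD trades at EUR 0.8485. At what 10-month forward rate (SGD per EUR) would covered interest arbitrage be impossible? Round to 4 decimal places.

1.1827

T = 10/12 years.
EUR accumulates by (1 + 0.0853)^(10/12) = 1.0705941.
Growth of 1 SGD over T: (1 + 0.0899)^(10/12) = 1.0743741.
So F = 0.8485 × 1.0705941 / 1.0743741 = 0.8455147 (EUR/SGD).
Quoted the other way: 1/0.8455147 = 1.1827 SGD per EUR.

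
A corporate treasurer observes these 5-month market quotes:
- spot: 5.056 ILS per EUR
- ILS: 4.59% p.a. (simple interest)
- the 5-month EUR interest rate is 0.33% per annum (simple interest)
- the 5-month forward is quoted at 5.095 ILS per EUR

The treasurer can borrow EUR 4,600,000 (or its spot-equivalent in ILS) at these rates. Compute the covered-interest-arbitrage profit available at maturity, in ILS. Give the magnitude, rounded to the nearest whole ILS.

T = 5/12 years.
Keep in EUR, deliver into the forward: 4,600,000·1.001375·5.095 = ILS 23,469,225.88.
Swap to ILS now, deposit: 4,600,000·5.056·1.019125 = ILS 23,702,401.60.
The quoted forward undervalues EUR, so borrow EUR, convert to ILS at spot, deposit the ILS at 4.59%, and buy EUR forward at 5.095 to cover the loan.
Arbitrage profit = |23,469,225.88 − 23,702,401.60| = ILS 233,176.

ILS 233,176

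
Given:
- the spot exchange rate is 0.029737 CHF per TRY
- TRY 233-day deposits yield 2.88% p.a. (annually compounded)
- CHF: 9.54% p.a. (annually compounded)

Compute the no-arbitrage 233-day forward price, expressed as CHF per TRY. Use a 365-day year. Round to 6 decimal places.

0.030952

T = 233/365 years.
CHF accumulates by (1 + 0.0954)^(233/365) = 1.0598917.
TRY growth factor: (1 + 0.0288)^(233/365) = 1.0182901.
Forward (CHF per TRY) = 0.029737 × 1.0598917 / 1.0182901 = 0.03095189.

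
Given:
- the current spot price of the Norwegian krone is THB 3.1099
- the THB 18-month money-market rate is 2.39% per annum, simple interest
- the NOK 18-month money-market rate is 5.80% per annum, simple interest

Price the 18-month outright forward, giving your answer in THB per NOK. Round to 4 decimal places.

2.9636

T = 18/12 years.
THB accumulates by 1 + 0.0239×18/12 = 1.035850.
NOK growth factor: 1 + 0.0580×18/12 = 1.087000.
Forward (THB per NOK) = 3.1099 × 1.035850 / 1.087000 = 2.963560.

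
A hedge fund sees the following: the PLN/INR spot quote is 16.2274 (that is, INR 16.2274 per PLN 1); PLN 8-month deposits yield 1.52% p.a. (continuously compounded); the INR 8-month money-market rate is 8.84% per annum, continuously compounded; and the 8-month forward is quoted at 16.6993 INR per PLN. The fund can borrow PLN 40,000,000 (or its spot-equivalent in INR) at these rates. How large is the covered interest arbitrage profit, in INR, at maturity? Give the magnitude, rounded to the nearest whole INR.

INR 13,723,870

T = 8/12 years.
Invest the PLN and cover forward: 40,000,000 × 1.01018484942 × 16.6993 = INR 674,775,194.24.
Convert at spot and invest in INR: 40,000,000 × 16.2274 × 1.06070452475 = INR 688,499,064.20.
The quoted forward undervalues PLN, so borrow PLN, convert to INR at spot, deposit the INR at 8.84%, and buy PLN forward at 16.6993 to cover the loan.
Profit = 688,499,064.20 − 674,775,194.24 = INR 13,723,870.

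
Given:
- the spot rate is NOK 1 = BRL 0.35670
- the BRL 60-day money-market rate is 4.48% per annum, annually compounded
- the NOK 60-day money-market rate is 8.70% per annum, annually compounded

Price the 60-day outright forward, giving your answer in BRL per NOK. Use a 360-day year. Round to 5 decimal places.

T = 60/360 years.
BRL accumulates by (1 + 0.0448)^(60/360) = 1.007331.
Growth of 1 NOK over T: (1 + 0.0870)^(60/360) = 1.0140007.
So F = 0.3567 × 1.007331 / 1.0140007 = 0.3543538 (BRL/NOK).

0.35435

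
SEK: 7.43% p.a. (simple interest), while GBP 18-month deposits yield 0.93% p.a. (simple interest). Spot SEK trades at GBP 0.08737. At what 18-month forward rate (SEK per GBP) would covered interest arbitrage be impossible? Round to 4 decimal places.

12.5462

T = 18/12 years.
GBP growth factor: 1 + 0.0093×18/12 = 1.013950.
SEK growth factor: 1 + 0.0743×18/12 = 1.111450.
CIP: F = S · (grow GBP)/(grow SEK) = 0.08737 × 1.013950/1.111450 = 0.079705620 GBP per SEK.
Invert for SEK per GBP: 1 / 0.079705620 = 12.5462.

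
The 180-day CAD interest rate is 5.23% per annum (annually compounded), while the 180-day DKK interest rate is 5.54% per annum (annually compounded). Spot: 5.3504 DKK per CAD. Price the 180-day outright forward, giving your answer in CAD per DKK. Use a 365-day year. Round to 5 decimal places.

T = 180/365 years.
DKK accumulates by (1 + 0.0554)^(180/365) = 1.0269473.
CAD growth factor: (1 + 0.0523)^(180/365) = 1.0254586.
Forward (DKK per CAD) = 5.3504 × 1.0269473 / 1.0254586 = 5.358167.
Invert for CAD per DKK: 1 / 5.358167 = 0.18663.

0.18663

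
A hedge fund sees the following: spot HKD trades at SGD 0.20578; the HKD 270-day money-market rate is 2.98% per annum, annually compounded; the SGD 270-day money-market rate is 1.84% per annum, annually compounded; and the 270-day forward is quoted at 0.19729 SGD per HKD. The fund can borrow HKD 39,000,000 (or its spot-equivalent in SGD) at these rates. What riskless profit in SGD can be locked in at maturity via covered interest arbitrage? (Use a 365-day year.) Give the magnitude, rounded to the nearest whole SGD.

SGD 271,122

T = 270/365 years.
Keep in HKD, deliver into the forward: 39,000,000·1.0219594·0.19729 = SGD 7,863,272.43.
Swap to SGD now, deposit: 39,000,000·0.20578·1.013578617 = SGD 8,134,394.10.
The quoted forward undervalues HKD, so borrow HKD, convert to SGD at spot, deposit the SGD at 1.84%, and buy HKD forward at 0.19729 to cover the loan.
The gap between the two covered legs is SGD 271,122.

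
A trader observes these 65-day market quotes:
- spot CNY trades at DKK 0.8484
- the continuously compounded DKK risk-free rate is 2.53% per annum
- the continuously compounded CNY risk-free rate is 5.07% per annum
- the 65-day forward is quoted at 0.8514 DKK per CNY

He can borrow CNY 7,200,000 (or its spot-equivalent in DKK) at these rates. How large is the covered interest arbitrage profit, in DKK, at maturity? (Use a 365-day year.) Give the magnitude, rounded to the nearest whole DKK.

DKK 49,614

T = 65/365 years.
Invest the CNY and cover forward: 7,200,000 × 1.009069649 × 0.8514 = DKK 6,185,677.67.
Convert at spot and invest in DKK: 7,200,000 × 0.8484 × 1.004515644 = DKK 6,136,063.72.
The quoted forward overvalues CNY, so borrow DKK, buy CNY at spot, deposit the CNY at 5.07%, and sell the proceeds forward at 0.8514.
Arbitrage profit = |6,185,677.67 − 6,136,063.72| = DKK 49,614.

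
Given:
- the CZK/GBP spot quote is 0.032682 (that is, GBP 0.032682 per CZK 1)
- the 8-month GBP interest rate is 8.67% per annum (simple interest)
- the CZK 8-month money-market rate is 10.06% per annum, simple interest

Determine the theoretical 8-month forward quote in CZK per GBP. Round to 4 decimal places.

T = 8/12 years.
Growth of 1 GBP over T: 1 + 0.0867×8/12 = 1.057800.
Growth of 1 CZK over T: 1 + 0.1006×8/12 = 1.06706667.
CIP: F = S · (grow GBP)/(grow CZK) = 0.032682 × 1.057800/1.06706667 = 0.032398181 GBP per CZK.
Quoted the other way: 1/0.032398181 = 30.8659 CZK per GBP.

30.8659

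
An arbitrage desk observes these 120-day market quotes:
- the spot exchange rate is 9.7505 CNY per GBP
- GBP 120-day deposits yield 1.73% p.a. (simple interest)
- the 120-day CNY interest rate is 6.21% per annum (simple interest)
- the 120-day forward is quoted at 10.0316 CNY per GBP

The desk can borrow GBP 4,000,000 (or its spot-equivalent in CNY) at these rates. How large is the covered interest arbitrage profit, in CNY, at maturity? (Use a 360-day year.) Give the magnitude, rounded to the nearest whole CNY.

CNY 548,454

T = 120/360 years.
Route A — deposit GBP, sell forward: 4,000,000 × 1.0057666667 × 10.0316 = CNY 40,357,795.57.
Route B — convert at spot, deposit CNY: 4,000,000 × 9.7505 × 1.020700 = CNY 39,809,341.40.
The quoted forward overvalues GBP, so borrow CNY, buy GBP at spot, deposit the GBP at 1.73%, and sell the proceeds forward at 10.0316.
Arbitrage profit = |40,357,795.57 − 39,809,341.40| = CNY 548,454.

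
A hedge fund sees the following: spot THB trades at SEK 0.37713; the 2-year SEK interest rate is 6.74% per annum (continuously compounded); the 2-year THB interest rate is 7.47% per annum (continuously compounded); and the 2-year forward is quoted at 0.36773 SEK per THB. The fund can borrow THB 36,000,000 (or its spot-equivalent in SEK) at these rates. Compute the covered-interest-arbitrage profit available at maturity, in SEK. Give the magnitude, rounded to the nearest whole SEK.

SEK 164,441

T = 2 years.
Route A — deposit THB, sell forward: 36,000,000 × 1.1611373513 × 0.36773 = SEK 15,371,461.37.
Route B — convert at spot, deposit SEK: 36,000,000 × 0.37713 × 1.1443078999 = SEK 15,535,902.18.
The quoted forward undervalues THB, so borrow THB, convert to SEK at spot, deposit the SEK at 6.74%, and buy THB forward at 0.36773 to cover the loan.
Profit = 15,535,902.18 − 15,371,461.37 = SEK 164,441.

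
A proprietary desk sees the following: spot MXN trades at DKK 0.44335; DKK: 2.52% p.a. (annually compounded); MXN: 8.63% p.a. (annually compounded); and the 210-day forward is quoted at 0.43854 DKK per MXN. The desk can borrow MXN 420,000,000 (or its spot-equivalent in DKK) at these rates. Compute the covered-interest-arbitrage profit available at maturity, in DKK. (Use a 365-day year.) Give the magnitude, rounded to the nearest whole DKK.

DKK 4,278,533

T = 210/365 years.
Invest the MXN and cover forward: 420,000,000 × 1.04877767672 × 0.43854 = DKK 193,171,004.19.
Convert at spot and invest in DKK: 420,000,000 × 0.44335 × 1.01442196697 = DKK 188,892,471.20.
The quoted forward overvalues MXN, so borrow DKK, buy MXN at spot, deposit the MXN at 8.63%, and sell the proceeds forward at 0.43854.
The gap between the two covered legs is DKK 4,278,533.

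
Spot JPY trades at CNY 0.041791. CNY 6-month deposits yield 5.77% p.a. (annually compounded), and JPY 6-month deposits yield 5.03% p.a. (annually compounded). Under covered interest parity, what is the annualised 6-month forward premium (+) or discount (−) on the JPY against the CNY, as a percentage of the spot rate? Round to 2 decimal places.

T = 6/12 years.
CIP forward (CNY per JPY) = 0.041791 × 1.0284454/1.0248415 = 0.041937960.
Annualised premium = (F − S)/S × (1/T) = (0.041937960 − 0.041791)/0.041791 ÷ (6/12) = 0.70%.

+0.70%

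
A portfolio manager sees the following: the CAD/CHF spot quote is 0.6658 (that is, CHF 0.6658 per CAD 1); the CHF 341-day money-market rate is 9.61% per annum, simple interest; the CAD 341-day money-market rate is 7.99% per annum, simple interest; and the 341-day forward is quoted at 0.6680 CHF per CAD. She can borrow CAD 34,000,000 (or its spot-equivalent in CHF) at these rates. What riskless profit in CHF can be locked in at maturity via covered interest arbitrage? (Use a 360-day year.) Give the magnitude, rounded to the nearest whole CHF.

T = 341/360 years.
Keep in CAD, deliver into the forward: 34,000,000·1.0756830556·0.6680 = CHF 24,430,913.56.
Swap to CHF now, deposit: 34,000,000·0.6658·1.0910280556 = CHF 24,697,820.30.
The quoted forward undervalues CAD, so borrow CAD, convert to CHF at spot, deposit the CHF at 9.61%, and buy CAD forward at 0.6680 to cover the loan.
Arbitrage profit = |24,430,913.56 − 24,697,820.30| = CHF 266,907.

CHF 266,907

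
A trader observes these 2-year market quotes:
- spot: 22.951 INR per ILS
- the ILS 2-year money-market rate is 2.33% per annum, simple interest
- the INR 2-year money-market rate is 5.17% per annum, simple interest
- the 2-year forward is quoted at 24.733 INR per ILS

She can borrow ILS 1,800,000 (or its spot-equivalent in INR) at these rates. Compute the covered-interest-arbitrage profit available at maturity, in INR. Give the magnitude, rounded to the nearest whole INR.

INR 1,010,564

T = 2 years.
Invest the ILS and cover forward: 1,800,000 × 1.046600 × 24.733 = INR 46,594,004.04.
Convert at spot and invest in INR: 1,800,000 × 22.951 × 1.103400 = INR 45,583,440.12.
The quoted forward overvalues ILS, so borrow INR, buy ILS at spot, deposit the ILS at 2.33%, and sell the proceeds forward at 24.733.
Arbitrage profit = |46,594,004.04 − 45,583,440.12| = INR 1,010,564.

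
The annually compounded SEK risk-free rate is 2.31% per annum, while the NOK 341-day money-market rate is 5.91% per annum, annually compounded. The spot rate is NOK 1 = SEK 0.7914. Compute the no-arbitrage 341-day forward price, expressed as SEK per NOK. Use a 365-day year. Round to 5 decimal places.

T = 341/365 years.
Growth of 1 SEK over T: (1 + 0.0231)^(341/365) = 1.0215648.
NOK growth factor: (1 + 0.0591)^(341/365) = 1.0551089.
So F = 0.7914 × 1.0215648 / 1.0551089 = 0.7662398 (SEK/NOK).

0.76624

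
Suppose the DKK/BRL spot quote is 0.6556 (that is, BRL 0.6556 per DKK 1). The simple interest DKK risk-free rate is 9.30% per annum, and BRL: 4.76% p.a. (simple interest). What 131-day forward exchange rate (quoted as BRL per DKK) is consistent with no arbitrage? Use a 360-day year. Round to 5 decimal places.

0.64512

T = 131/360 years.
Growth of 1 BRL over T: 1 + 0.0476×131/360 = 1.0173211.
DKK growth factor: 1 + 0.0930×131/360 = 1.0338417.
CIP: F = S · (grow BRL)/(grow DKK) = 0.6556 × 1.0173211/1.0338417 = 0.6451236 BRL per DKK.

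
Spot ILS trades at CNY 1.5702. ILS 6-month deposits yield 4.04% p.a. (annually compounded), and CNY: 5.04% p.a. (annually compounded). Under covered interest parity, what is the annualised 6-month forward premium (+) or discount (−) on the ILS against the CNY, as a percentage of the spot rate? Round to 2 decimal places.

+0.96%

T = 6/12 years.
F = S · g_CNY/g_ILS = 1.5702 × 1.0248902/1.020000 = 1.5777280.
(F − S)/S ÷ T = (1.5777280 − 1.5702)/1.5702/(6/12) = 0.009589 → 0.96%.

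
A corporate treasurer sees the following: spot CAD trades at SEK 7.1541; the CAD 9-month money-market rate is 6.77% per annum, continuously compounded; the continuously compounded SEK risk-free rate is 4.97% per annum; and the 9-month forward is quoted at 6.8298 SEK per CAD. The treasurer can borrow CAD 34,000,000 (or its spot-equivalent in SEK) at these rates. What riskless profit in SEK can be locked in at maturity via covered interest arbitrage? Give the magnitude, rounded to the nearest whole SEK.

SEK 8,168,959

T = 9/12 years.
Invest the CAD and cover forward: 34,000,000 × 1.05208614727 × 6.8298 = SEK 244,308,290.93.
Convert at spot and invest in SEK: 34,000,000 × 7.1541 × 1.03797842566 = SEK 252,477,249.47.
The quoted forward undervalues CAD, so borrow CAD, convert to SEK at spot, deposit the SEK at 4.97%, and buy CAD forward at 6.8298 to cover the loan.
Arbitrage profit = |244,308,290.93 − 252,477,249.47| = SEK 8,168,959.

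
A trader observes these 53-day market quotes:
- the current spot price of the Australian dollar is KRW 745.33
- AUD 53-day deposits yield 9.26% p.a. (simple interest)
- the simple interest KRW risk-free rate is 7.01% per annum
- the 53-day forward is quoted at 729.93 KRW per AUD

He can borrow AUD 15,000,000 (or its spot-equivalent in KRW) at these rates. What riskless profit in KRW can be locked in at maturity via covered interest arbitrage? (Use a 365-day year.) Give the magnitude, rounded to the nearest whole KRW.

KRW 197,579,757

T = 53/365 years.
Keep in AUD, deliver into the forward: 15,000,000·1.013446027397·729.93 = KRW 11,096,169,881.67.
Swap to KRW now, deposit: 15,000,000·745.33·1.01017890411 = KRW 11,293,749,639.00.
The quoted forward undervalues AUD, so borrow AUD, convert to KRW at spot, deposit the KRW at 7.01%, and buy AUD forward at 729.93 to cover the loan.
The gap between the two covered legs is KRW 197,579,757.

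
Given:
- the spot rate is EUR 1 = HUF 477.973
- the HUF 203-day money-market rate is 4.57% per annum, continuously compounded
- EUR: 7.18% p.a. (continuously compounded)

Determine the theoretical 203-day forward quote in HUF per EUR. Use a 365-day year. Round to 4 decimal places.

471.0849

T = 203/365 years.
HUF growth factor: e^(0.0457×203/365) = 1.025742471.
Growth of 1 EUR over T: e^(0.0718×203/365) = 1.040740629.
Forward (HUF per EUR) = 477.973 × 1.025742471 / 1.040740629 = 471.084911.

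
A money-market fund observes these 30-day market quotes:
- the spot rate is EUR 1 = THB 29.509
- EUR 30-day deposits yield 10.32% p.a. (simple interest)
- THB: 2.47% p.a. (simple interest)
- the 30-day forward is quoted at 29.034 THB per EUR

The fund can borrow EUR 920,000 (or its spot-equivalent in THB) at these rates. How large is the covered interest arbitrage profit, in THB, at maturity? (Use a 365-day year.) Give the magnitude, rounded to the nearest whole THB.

THB 265,545

T = 30/365 years.
Route A — deposit EUR, sell forward: 920,000 × 1.0084821918 × 29.034 = THB 26,937,850.20.
Route B — convert at spot, deposit THB: 920,000 × 29.509 × 1.002030137 = THB 27,203,394.73.
The quoted forward undervalues EUR, so borrow EUR, convert to THB at spot, deposit the THB at 2.47%, and buy EUR forward at 29.034 to cover the loan.
The gap between the two covered legs is THB 265,545.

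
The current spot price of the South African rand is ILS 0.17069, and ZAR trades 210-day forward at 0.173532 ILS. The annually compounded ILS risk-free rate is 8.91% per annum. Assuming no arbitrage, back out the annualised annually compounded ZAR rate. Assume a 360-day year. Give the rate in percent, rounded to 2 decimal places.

T = 210/360 years.
By CIP, F/S equals the ILS-to-ZAR growth ratio: 0.173532/0.17069 = 1.0166501.
The ILS side grows by (1 + 0.0891)^(210/360) = 1.0510487.
That pins the ZAR growth at 1.0338352.
r = 1.0338352^(360/210) − 1 = 0.058702 → 5.87%.

5.87%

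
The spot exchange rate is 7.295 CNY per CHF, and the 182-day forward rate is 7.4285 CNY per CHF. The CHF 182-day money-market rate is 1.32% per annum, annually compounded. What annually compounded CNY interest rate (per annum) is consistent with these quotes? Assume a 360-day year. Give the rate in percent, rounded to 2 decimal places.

5.02%

T = 182/360 years.
F/S = 7.4285/7.295 = 1.0183002 = (growth of CNY) / (growth of CHF).
The CHF side grows by (1 + 0.0132)^(182/360) = 1.0066517.
That pins the CNY growth at 1.0250736.
r = 1.0250736^(360/182) − 1 = 0.050204 → 5.02%.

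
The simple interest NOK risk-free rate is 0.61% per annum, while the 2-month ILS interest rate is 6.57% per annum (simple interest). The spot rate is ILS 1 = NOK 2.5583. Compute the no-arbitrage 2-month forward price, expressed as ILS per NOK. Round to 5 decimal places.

0.39476

T = 2/12 years.
Growth of 1 NOK over T: 1 + 0.0061×2/12 = 1.0010167.
ILS accumulates by 1 + 0.0657×2/12 = 1.010950.
Forward (NOK per ILS) = 2.5583 × 1.0010167 / 1.010950 = 2.533163.
Quoted the other way: 1/2.533163 = 0.39476 ILS per NOK.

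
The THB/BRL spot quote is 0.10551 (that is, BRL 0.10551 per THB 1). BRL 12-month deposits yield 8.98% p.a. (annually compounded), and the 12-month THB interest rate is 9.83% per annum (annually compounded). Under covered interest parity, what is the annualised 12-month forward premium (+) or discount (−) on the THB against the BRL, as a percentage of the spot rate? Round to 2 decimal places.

T = 1 year.
CIP forward (BRL per THB) = 0.10551 × 1.089800/1.098300 = 0.10469343.
Annualised premium = (F − S)/S × (1/T) = (0.10469343 − 0.10551)/0.10551 ÷ 1 = -0.77%.

-0.77%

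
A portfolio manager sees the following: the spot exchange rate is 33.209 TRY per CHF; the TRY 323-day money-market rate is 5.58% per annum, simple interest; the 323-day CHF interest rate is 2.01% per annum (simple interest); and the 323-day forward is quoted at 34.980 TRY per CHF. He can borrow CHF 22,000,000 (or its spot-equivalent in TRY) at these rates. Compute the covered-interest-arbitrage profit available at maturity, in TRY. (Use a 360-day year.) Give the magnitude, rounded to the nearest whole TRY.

TRY 16,262,984

T = 323/360 years.
Keep in CHF, deliver into the forward: 22,000,000·1.01803416667·34.980 = TRY 783,438,373.30.
Swap to TRY now, deposit: 22,000,000·33.209·1.050065 = TRY 767,175,388.87.
The quoted forward overvalues CHF, so borrow TRY, buy CHF at spot, deposit the CHF at 2.01%, and sell the proceeds forward at 34.980.
Profit = 783,438,373.30 − 767,175,388.87 = TRY 16,262,984.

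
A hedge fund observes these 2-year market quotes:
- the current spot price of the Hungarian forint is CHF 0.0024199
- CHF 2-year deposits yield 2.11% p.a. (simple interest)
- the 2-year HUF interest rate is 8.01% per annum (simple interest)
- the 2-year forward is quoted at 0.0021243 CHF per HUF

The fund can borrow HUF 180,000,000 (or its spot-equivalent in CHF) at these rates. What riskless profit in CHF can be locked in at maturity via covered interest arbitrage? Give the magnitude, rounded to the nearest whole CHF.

T = 2 years.
Invest the HUF and cover forward: 180,000,000 × 1.160200 × 0.0021243 = CHF 443,630.31.
Convert at spot and invest in CHF: 180,000,000 × 0.0024199 × 1.042200 = CHF 453,963.56.
The quoted forward undervalues HUF, so borrow HUF, convert to CHF at spot, deposit the CHF at 2.11%, and buy HUF forward at 0.0021243 to cover the loan.
Profit = 453,963.56 − 443,630.31 = CHF 10,333.

CHF 10,333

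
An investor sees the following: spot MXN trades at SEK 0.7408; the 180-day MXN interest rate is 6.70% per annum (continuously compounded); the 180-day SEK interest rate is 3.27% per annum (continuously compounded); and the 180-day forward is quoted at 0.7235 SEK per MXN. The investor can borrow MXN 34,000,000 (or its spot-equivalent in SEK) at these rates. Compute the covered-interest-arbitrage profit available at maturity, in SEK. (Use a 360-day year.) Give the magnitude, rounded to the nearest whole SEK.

SEK 165,371

T = 180/360 years.
Invest the MXN and cover forward: 34,000,000 × 1.0340674437 × 0.7235 = SEK 25,437,025.05.
Convert at spot and invest in SEK: 34,000,000 × 0.7408 × 1.0164843927 = SEK 25,602,395.70.
The quoted forward undervalues MXN, so borrow MXN, convert to SEK at spot, deposit the SEK at 3.27%, and buy MXN forward at 0.7235 to cover the loan.
Profit = 25,602,395.70 − 25,437,025.05 = SEK 165,371.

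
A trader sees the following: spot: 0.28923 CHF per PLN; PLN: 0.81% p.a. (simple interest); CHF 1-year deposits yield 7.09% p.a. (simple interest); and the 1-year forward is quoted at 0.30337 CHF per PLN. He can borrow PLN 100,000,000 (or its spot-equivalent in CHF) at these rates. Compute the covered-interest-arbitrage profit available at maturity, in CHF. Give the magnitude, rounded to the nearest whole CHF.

CHF 390,911

T = 1 year.
Keep in PLN, deliver into the forward: 100,000,000·1.008100·0.30337 = CHF 30,582,729.70.
Swap to CHF now, deposit: 100,000,000·0.28923·1.070900 = CHF 30,973,640.70.
The quoted forward undervalues PLN, so borrow PLN, convert to CHF at spot, deposit the CHF at 7.09%, and buy PLN forward at 0.30337 to cover the loan.
Profit = 30,973,640.70 − 30,582,729.70 = CHF 390,911.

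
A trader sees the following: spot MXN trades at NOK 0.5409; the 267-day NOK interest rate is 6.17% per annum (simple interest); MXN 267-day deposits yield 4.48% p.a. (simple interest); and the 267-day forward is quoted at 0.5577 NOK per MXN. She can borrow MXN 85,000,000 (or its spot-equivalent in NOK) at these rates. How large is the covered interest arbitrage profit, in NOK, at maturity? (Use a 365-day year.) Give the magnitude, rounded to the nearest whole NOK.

T = 267/365 years.
Invest the MXN and cover forward: 85,000,000 × 1.0327715068 × 0.5577 = NOK 48,958,016.89.
Convert at spot and invest in NOK: 85,000,000 × 0.5409 × 1.0451339726 = NOK 48,051,602.09.
The quoted forward overvalues MXN, so borrow NOK, buy MXN at spot, deposit the MXN at 4.48%, and sell the proceeds forward at 0.5577.
Profit = 48,958,016.89 − 48,051,602.09 = NOK 906,415.

NOK 906,415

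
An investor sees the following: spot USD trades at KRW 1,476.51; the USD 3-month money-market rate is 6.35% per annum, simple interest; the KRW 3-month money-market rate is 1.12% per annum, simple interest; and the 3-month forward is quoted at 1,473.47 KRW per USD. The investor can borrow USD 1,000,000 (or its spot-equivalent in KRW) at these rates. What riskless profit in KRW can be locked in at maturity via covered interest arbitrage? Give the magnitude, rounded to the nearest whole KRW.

KRW 16,217,108

T = 3/12 years.
Keep in USD, deliver into the forward: 1,000,000·1.015875·1473.47 = KRW 1,496,861,336.25.
Swap to KRW now, deposit: 1,000,000·1476.51·1.002800 = KRW 1,480,644,228.00.
The quoted forward overvalues USD, so borrow KRW, buy USD at spot, deposit the USD at 6.35%, and sell the proceeds forward at 1,473.47.
Profit = 1,496,861,336.25 − 1,480,644,228.00 = KRW 16,217,108.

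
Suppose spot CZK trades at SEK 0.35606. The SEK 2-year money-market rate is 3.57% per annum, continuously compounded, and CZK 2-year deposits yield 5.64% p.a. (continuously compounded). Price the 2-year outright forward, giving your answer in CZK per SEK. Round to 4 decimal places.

2.9272

T = 2 years.
SEK accumulates by e^(0.0357×2) = 1.0740107.
CZK growth factor: e^(0.0564×2) = 1.119408.
Forward (SEK per CZK) = 0.35606 × 1.0740107 / 1.119408 = 0.3416201.
Invert for CZK per SEK: 1 / 0.3416201 = 2.9272.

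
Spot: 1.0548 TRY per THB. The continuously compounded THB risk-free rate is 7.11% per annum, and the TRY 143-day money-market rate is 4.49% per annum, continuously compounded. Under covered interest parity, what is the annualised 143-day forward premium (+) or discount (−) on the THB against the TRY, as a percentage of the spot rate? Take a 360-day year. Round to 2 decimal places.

T = 143/360 years.
F = S · g_TRY/g_THB = 1.0548 × 1.0179953/1.0286451 = 1.0438794.
(F − S)/S ÷ T = (1.0438794 − 1.0548)/1.0548/(143/360) = -0.026064 → -2.61%.

-2.61%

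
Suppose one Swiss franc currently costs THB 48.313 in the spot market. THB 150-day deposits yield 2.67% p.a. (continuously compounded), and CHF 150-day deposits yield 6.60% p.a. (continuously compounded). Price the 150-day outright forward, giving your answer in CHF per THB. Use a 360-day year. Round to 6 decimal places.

0.021040

T = 150/360 years.
Growth of 1 THB over T: e^(0.0267×150/360) = 1.0111871.
CHF accumulates by e^(0.0660×150/360) = 1.0278816.
So F = 48.313 × 1.0111871 / 1.0278816 = 47.52832 (THB/CHF).
Invert for CHF per THB: 1 / 47.52832 = 0.021040.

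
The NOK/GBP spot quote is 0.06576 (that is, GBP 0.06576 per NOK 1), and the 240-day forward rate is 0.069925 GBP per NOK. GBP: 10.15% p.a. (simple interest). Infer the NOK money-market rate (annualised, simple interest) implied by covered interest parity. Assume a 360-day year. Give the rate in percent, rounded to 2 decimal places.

T = 240/360 years.
F/S = 0.069925/0.06576 = 1.0633364 = (growth of GBP) / (growth of NOK).
The GBP side grows by 1 + 0.1015×240/360 = 1.0676667.
So the NOK growth factor = 1.0040724.
(1.0040724 − 1)/T = 0.006109, i.e. 0.61%.

0.61%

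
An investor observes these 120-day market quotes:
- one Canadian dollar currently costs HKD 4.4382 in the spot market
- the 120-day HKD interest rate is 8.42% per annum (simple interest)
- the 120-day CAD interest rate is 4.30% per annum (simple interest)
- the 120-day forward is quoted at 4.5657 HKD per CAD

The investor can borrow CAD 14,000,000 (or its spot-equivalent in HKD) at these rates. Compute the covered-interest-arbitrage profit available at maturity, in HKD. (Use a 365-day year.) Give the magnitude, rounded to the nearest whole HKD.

HKD 968,606

T = 120/365 years.
Invest the CAD and cover forward: 14,000,000 × 1.0141369863 × 4.5657 = HKD 64,823,433.34.
Convert at spot and invest in HKD: 14,000,000 × 4.4382 × 1.0276821918 = HKD 63,854,827.45.
The quoted forward overvalues CAD, so borrow HKD, buy CAD at spot, deposit the CAD at 4.30%, and sell the proceeds forward at 4.5657.
Profit = 64,823,433.34 − 63,854,827.45 = HKD 968,606.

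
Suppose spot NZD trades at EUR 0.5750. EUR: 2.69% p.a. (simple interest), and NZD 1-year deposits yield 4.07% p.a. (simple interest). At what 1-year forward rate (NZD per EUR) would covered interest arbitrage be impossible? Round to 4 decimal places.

T = 1 year.
Growth of 1 EUR over T: 1 + 0.0269×1 = 1.026900.
NZD growth factor: 1 + 0.0407×1 = 1.040700.
CIP: F = S · (grow EUR)/(grow NZD) = 0.575 × 1.026900/1.040700 = 0.5673753 EUR per NZD.
Quoted the other way: 1/0.5673753 = 1.7625 NZD per EUR.

1.7625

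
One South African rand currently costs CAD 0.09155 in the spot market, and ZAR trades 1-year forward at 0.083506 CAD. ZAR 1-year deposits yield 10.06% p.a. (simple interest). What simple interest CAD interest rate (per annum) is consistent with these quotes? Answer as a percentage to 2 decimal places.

T = 1 year.
By CIP, F/S equals the CAD-to-ZAR growth ratio: 0.083506/0.09155 = 0.9121354.
The ZAR side grows by 1 + 0.1006×1 = 1.100600.
That pins the CAD growth at 1.0038962.
(1.0038962 − 1)/T = 0.003896, i.e. 0.39%.

0.39%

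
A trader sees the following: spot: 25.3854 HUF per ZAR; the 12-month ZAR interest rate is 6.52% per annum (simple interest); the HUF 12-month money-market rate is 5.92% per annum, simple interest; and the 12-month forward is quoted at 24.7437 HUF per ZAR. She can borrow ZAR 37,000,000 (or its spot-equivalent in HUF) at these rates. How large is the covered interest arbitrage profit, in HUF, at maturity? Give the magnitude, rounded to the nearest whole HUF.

HUF 19,655,378

T = 1 year.
Invest the ZAR and cover forward: 37,000,000 × 1.065200 × 24.7437 = HUF 975,208,601.88.
Convert at spot and invest in HUF: 37,000,000 × 25.3854 × 1.059200 = HUF 994,863,980.16.
The quoted forward undervalues ZAR, so borrow ZAR, convert to HUF at spot, deposit the HUF at 5.92%, and buy ZAR forward at 24.7437 to cover the loan.
The gap between the two covered legs is HUF 19,655,378.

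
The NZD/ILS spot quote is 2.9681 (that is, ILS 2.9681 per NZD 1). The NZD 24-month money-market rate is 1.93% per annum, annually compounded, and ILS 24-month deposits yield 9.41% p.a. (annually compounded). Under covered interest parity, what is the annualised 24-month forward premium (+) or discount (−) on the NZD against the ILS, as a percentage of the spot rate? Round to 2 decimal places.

+7.61%

T = 2 years.
No-arbitrage forward: 2.9681 × 1.1970548 / 1.0389725 = 3.4197039 ILS/NZD.
Annualised premium = (F − S)/S × (1/T) = (3.4197039 − 2.9681)/2.9681 ÷ 2 = 7.61%.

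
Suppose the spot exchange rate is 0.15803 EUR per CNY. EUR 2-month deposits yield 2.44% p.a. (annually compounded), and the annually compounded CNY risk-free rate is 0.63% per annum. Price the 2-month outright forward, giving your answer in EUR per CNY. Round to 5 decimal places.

0.15850

T = 2/12 years.
EUR accumulates by (1 + 0.0244)^(2/12) = 1.0040259.
CNY growth factor: (1 + 0.0063)^(2/12) = 1.0010473.
CIP: F = S · (grow EUR)/(grow CNY) = 0.15803 × 1.0040259/1.0010473 = 0.1585002 EUR per CNY.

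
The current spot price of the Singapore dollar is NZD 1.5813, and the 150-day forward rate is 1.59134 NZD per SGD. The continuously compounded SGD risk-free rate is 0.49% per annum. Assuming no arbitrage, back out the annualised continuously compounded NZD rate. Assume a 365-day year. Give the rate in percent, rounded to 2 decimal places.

T = 150/365 years.
F/S = 1.59134/1.5813 = 1.0063492 = (growth of NZD) / (growth of SGD).
SGD growth factor: e^(0.0049×150/365) = 1.0020157.
So the NZD growth factor = 1.0083777.
r = ln(1.0083777)/(150/365) = 0.020301 → 2.03%.

2.03%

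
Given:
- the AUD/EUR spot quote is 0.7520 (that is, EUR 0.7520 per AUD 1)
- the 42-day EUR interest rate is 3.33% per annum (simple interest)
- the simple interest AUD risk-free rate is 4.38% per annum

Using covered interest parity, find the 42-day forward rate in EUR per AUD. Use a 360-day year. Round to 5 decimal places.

0.75108

T = 42/360 years.
EUR accumulates by 1 + 0.0333×42/360 = 1.003885.
AUD growth factor: 1 + 0.0438×42/360 = 1.005110.
So F = 0.752 × 1.003885 / 1.005110 = 0.7510835 (EUR/AUD).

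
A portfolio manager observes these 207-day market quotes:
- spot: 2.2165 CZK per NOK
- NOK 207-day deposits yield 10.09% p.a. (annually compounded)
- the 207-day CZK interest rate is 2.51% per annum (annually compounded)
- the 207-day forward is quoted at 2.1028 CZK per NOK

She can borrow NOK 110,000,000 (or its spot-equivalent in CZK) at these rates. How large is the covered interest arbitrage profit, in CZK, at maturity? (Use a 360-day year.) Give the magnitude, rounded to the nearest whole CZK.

T = 207/360 years.
Route A — deposit NOK, sell forward: 110,000,000 × 1.0568297402 × 2.1028 = CZK 244,453,173.55.
Route B — convert at spot, deposit CZK: 110,000,000 × 2.2165 × 1.01435642471 = CZK 247,315,311.69.
The quoted forward undervalues NOK, so borrow NOK, convert to CZK at spot, deposit the CZK at 2.51%, and buy NOK forward at 2.1028 to cover the loan.
Profit = 247,315,311.69 − 244,453,173.55 = CZK 2,862,138.

CZK 2,862,138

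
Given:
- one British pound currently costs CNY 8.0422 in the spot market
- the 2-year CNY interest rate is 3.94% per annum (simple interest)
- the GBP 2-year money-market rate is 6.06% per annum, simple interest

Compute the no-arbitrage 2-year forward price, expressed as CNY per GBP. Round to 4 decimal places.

T = 2 years.
Growth of 1 CNY over T: 1 + 0.0394×2 = 1.078800.
GBP accumulates by 1 + 0.0606×2 = 1.121200.
CIP: F = S · (grow CNY)/(grow GBP) = 8.0422 × 1.078800/1.121200 = 7.738071 CNY per GBP.

7.7381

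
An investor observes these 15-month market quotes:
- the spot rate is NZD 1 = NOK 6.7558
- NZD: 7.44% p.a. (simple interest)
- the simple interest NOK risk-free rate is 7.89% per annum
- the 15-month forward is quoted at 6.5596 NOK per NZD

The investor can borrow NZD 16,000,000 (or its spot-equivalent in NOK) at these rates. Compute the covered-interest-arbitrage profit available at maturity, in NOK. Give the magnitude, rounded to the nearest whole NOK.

T = 15/12 years.
Keep in NZD, deliver into the forward: 16,000,000·1.093000·6.5596 = NOK 114,714,284.80.
Swap to NOK now, deposit: 16,000,000·6.7558·1.098625 = NOK 118,753,452.40.
The quoted forward undervalues NZD, so borrow NZD, convert to NOK at spot, deposit the NOK at 7.89%, and buy NZD forward at 6.5596 to cover the loan.
Arbitrage profit = |114,714,284.80 − 118,753,452.40| = NOK 4,039,168.

NOK 4,039,168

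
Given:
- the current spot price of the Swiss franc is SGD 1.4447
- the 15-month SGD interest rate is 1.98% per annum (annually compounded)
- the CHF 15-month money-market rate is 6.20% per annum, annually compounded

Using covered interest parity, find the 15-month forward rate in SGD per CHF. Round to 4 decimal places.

T = 15/12 years.
SGD accumulates by (1 + 0.0198)^(15/12) = 1.024811.
CHF accumulates by (1 + 0.0620)^(15/12) = 1.0780916.
Forward (SGD per CHF) = 1.4447 × 1.024811 / 1.0780916 = 1.373301.

1.3733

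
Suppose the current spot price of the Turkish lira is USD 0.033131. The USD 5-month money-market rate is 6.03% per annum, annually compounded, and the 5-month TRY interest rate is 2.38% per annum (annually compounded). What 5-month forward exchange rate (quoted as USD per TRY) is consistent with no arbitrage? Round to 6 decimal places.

T = 5/12 years.
USD growth factor: (1 + 0.0603)^(5/12) = 1.0246967.
TRY accumulates by (1 + 0.0238)^(5/12) = 1.0098487.
Forward (USD per TRY) = 0.033131 × 1.0246967 / 1.0098487 = 0.03361813.

0.033618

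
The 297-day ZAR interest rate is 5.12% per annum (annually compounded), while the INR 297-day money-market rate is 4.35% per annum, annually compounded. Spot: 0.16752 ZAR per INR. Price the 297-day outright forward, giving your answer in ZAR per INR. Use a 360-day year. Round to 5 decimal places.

T = 297/360 years.
Growth of 1 ZAR over T: (1 + 0.0512)^(297/360) = 1.0420545.
INR accumulates by (1 + 0.0435)^(297/360) = 1.0357532.
CIP: F = S · (grow ZAR)/(grow INR) = 0.16752 × 1.0420545/1.0357532 = 0.1685392 ZAR per INR.

0.16854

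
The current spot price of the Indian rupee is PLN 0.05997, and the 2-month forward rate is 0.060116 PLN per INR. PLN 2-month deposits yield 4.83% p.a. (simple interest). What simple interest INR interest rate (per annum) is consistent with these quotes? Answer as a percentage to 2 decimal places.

T = 2/12 years.
By CIP, F/S equals the PLN-to-INR growth ratio: 0.060116/0.05997 = 1.0024346.
The PLN side grows by 1 + 0.0483×2/12 = 1.008050.
Hence g_INR = 1.0056018.
r = (1.0056018 − 1)/(2/12) = 0.033611 → 3.36%.

3.36%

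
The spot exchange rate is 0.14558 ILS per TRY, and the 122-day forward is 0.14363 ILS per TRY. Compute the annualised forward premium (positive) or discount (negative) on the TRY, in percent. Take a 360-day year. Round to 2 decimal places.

-3.95%

T = 122/360 years.
Period premium: (0.14363 − 0.14558)/0.14558 = -0.0133947.
Per annum: -0.0133947 / (122/360) = -0.039525 = -3.95%.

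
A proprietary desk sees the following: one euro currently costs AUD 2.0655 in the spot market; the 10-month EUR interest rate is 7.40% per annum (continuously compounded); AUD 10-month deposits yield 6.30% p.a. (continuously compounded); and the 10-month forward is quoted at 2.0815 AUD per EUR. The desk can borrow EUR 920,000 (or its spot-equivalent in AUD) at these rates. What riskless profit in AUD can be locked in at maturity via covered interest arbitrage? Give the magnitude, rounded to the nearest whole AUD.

AUD 34,099

T = 10/12 years.
Invest the EUR and cover forward: 920,000 × 1.06360775 × 2.0815 = AUD 2,036,787.57.
Convert at spot and invest in AUD: 920,000 × 2.0655 × 1.053902562 = AUD 2,002,688.88.
The quoted forward overvalues EUR, so borrow AUD, buy EUR at spot, deposit the EUR at 7.40%, and sell the proceeds forward at 2.0815.
The gap between the two covered legs is AUD 34,099.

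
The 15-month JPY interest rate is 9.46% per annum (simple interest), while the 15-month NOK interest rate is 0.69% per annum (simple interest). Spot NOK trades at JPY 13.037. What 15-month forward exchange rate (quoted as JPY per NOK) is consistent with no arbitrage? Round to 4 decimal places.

14.4540

T = 15/12 years.
JPY growth factor: 1 + 0.0946×15/12 = 1.118250.
NOK growth factor: 1 + 0.0069×15/12 = 1.008625.
Forward (JPY per NOK) = 13.037 × 1.118250 / 1.008625 = 14.453960.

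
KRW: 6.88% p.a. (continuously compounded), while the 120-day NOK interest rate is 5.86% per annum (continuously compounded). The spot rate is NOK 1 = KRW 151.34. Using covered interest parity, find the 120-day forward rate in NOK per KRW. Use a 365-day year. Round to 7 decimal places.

T = 120/365 years.
Growth of 1 KRW over T: e^(0.0688×120/365) = 1.0228769.
NOK accumulates by e^(0.0586×120/365) = 1.0194525.
So F = 151.34 × 1.0228769 / 1.0194525 = 151.8484 (KRW/NOK).
Invert for NOK per KRW: 1 / 151.8484 = 0.0065855.

0.0065855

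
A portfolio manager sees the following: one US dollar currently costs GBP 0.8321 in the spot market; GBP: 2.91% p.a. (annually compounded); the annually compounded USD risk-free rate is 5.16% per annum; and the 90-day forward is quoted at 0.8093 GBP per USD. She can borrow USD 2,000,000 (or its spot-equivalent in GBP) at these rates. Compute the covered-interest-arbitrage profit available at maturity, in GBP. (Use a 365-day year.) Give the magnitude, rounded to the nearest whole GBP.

T = 90/365 years.
Keep in USD, deliver into the forward: 2,000,000·1.012483172·0.8093 = GBP 1,638,805.26.
Swap to GBP now, deposit: 2,000,000·0.8321·1.007097996 = GBP 1,676,012.48.
The quoted forward undervalues USD, so borrow USD, convert to GBP at spot, deposit the GBP at 2.91%, and buy USD forward at 0.8093 to cover the loan.
Profit = 1,676,012.48 − 1,638,805.26 = GBP 37,207.

GBP 37,207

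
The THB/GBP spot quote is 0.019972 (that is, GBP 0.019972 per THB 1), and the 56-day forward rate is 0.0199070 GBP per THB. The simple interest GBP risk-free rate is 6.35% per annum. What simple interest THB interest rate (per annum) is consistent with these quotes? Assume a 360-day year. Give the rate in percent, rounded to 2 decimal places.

8.47%

T = 56/360 years.
By CIP, F/S equals the GBP-to-THB growth ratio: 0.019907/0.019972 = 0.9967454.
The GBP side grows by 1 + 0.0635×56/360 = 1.0098778.
Hence g_THB = 1.0131753.
r = (1.0131753 − 1)/(56/360) = 0.084698 → 8.47%.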